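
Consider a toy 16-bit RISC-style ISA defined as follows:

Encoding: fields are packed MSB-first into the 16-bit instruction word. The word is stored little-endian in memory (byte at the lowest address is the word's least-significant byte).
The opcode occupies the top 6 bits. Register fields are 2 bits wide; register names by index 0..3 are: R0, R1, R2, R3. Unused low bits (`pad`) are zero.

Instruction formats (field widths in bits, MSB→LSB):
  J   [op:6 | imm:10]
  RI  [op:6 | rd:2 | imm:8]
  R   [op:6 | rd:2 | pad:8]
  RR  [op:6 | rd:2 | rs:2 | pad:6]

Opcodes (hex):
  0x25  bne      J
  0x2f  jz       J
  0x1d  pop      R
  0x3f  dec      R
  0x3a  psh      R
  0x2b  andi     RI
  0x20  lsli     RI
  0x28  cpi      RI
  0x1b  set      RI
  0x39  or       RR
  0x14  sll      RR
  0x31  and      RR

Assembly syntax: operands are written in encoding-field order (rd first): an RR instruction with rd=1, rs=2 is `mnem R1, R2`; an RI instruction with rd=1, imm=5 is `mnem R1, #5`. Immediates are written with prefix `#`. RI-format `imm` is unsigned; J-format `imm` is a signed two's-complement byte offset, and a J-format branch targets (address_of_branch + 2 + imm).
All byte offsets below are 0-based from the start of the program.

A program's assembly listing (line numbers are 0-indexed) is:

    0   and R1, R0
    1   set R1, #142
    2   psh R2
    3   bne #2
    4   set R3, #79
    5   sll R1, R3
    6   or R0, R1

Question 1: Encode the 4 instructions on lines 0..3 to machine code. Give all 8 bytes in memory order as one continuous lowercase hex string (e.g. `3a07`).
00c58e6d00ea0294

0. and fields op=0x31:6|rd=1:2|rs=0:2|pad=0:6 → word c500h → 00 c5
1. set fields op=0x1b:6|rd=1:2|imm=142:8 → word 6d8eh → 8e 6d
2. psh fields op=0x3a:6|rd=2:2|pad=0:8 → word ea00h → 00 ea
3. bne fields op=0x25:6|imm=2:10 → word 9402h → 02 94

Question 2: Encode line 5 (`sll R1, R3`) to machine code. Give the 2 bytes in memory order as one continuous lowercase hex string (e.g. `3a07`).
L5: sll op=0x14:6|rd=1:2|rs=3:2|pad=0:6 ⇒ 0x51c0 ⇒ little c0 51

c051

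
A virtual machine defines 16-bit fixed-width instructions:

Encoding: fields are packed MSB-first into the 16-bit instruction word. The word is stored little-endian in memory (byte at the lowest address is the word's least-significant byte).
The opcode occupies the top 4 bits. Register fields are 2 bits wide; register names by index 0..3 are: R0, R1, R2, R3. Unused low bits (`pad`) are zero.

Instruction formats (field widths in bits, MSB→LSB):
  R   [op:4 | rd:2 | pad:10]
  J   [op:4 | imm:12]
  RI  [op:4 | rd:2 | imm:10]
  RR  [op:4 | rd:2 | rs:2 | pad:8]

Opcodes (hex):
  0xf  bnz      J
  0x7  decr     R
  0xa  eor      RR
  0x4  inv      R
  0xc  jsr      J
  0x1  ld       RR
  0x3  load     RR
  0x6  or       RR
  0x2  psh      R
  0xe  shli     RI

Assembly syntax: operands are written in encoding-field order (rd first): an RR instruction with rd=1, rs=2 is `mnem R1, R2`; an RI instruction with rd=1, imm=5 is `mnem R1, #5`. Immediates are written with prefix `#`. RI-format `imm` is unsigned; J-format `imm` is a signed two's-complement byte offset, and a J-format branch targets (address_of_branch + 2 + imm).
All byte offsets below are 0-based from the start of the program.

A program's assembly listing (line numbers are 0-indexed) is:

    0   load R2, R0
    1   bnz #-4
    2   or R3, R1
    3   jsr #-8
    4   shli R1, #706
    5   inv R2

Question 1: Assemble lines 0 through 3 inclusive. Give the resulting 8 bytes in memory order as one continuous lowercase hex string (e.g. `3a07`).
0038fcff006df8cf

0. load fields op=0x3:4|rd=2:2|rs=0:2|pad=0:8 → word 3800h → 00 38
1. bnz fields op=0xf:4|imm=-4:12 → word fffch → fc ff
2. or fields op=0x6:4|rd=3:2|rs=1:2|pad=0:8 → word 6d00h → 00 6d
3. jsr fields op=0xc:4|imm=-8:12 → word cff8h → f8 cf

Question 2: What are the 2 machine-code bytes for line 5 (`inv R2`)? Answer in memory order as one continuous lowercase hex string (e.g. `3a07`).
5. inv fields op=0x4:4|rd=2:2|pad=0:10 → word 4800h → 00 48

0048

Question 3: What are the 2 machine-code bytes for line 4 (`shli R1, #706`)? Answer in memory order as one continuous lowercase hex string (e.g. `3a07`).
c2e6

line 4 (shli): pack op=0xe:4|rd=1:2|imm=706:10 = 0xe6c2; little→ c2 e6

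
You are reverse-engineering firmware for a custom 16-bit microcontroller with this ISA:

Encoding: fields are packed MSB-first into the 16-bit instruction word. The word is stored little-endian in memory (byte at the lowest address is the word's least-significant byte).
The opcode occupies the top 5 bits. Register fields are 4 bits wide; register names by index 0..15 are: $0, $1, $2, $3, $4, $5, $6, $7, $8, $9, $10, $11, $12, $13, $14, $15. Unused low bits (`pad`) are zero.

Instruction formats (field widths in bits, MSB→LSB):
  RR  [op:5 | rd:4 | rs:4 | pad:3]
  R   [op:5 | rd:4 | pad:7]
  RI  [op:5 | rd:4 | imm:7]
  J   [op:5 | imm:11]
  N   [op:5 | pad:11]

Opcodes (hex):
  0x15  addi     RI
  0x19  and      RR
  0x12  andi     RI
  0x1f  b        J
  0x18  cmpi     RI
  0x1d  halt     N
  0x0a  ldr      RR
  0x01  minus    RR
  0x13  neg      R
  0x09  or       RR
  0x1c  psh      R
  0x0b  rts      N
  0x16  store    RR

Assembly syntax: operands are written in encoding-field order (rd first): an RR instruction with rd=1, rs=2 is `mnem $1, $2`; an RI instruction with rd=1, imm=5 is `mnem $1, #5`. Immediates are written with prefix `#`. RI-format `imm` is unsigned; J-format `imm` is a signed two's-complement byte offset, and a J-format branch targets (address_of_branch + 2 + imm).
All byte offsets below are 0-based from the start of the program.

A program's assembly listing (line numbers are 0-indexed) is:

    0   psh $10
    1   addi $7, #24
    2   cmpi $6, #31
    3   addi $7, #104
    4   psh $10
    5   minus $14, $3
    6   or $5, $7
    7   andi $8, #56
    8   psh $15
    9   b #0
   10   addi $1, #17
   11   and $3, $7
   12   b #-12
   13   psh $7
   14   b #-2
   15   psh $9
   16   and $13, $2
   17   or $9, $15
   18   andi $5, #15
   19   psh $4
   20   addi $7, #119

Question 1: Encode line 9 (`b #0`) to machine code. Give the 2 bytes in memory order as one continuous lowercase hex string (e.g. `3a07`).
00f8

L9: b op=0x1f:5|imm=0:11 ⇒ 0xf800 ⇒ little 00 f8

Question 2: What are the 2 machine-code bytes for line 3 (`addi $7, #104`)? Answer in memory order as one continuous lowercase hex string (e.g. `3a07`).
e8ab

L3: addi op=0x15:5|rd=7:4|imm=104:7 ⇒ 0xabe8 ⇒ little e8 ab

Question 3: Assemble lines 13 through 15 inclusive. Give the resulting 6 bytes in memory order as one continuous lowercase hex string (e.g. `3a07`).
line 13 (psh): pack op=0x1c:5|rd=7:4|pad=0:7 = 0xe380; little→ 80 e3
line 14 (b): pack op=0x1f:5|imm=-2:11 = 0xfffe; little→ fe ff
line 15 (psh): pack op=0x1c:5|rd=9:4|pad=0:7 = 0xe480; little→ 80 e4

80e3feff80e4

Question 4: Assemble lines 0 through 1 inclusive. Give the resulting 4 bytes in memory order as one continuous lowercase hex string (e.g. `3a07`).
0. psh fields op=0x1c:5|rd=10:4|pad=0:7 → word e500h → 00 e5
1. addi fields op=0x15:5|rd=7:4|imm=24:7 → word ab98h → 98 ab

00e598ab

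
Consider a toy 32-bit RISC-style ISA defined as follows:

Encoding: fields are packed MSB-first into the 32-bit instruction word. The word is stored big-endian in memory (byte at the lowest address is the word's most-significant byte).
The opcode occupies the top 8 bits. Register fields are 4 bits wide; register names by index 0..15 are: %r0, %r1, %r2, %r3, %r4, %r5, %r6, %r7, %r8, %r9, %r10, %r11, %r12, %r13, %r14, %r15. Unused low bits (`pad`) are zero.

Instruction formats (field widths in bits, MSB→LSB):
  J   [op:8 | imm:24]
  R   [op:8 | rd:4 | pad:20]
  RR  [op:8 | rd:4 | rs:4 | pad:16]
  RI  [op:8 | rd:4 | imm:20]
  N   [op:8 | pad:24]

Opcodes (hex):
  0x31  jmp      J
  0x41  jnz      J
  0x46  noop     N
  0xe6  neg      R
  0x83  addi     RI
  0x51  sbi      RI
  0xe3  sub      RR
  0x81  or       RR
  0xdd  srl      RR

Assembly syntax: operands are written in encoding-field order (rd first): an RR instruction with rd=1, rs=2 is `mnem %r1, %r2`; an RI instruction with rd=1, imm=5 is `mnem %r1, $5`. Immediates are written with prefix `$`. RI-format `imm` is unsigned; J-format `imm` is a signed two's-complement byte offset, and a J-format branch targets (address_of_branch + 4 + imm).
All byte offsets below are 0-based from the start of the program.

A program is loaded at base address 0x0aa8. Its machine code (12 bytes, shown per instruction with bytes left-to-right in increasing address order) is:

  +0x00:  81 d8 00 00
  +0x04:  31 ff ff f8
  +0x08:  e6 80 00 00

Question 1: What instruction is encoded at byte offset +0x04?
jmp $-8

off 0x04: read 31 ff ff f8 as big → 0x31fffff8
  opcode bits[31:24]=0x31: jmp/J
  [23:0] imm=16777208 (s24→-8) = $-8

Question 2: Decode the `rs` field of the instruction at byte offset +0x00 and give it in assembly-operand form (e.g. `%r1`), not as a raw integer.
%r8

+0x00: 81 d8 00 00 ⇒ word 0x81d80000 (big)
  top 8b → 0x81 → or [RR]
  rd@[23:20]=0xd ⇒ %r13
  rs@[19:16]=0x8 ⇒ %r8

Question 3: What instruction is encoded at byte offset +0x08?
@+08  big-endian(e6 80 00 00) = 0xe6800000
  opcode bits[31:24]=0xe6: neg/R
  rd@[23:20]=0x8 ⇒ %r8

neg %r8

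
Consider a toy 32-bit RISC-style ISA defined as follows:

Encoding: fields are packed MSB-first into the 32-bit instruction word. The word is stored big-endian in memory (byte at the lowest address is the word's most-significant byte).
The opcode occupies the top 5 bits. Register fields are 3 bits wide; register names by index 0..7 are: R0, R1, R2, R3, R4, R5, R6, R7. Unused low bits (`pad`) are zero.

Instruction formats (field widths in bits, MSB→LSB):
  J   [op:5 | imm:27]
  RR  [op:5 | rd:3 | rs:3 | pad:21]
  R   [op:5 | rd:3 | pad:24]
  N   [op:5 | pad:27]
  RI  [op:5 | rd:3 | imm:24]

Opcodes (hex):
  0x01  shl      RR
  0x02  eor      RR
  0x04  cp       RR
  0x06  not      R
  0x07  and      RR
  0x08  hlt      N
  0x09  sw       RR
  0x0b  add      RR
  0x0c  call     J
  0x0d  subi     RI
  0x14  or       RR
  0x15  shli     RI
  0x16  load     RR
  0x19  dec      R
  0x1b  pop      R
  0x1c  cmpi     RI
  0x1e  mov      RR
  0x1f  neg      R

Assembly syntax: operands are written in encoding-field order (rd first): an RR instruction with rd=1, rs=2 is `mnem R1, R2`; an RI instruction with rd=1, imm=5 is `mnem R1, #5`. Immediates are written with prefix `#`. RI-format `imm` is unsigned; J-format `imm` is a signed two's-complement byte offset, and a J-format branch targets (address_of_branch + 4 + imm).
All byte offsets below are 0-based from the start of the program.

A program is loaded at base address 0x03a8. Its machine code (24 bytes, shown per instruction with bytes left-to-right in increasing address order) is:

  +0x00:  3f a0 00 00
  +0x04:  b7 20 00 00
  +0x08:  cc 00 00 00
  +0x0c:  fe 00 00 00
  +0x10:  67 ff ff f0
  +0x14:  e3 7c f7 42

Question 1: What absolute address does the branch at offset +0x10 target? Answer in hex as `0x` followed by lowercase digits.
0x03ac

@+10  big-endian(67 ff ff f0) = 0x67fffff0
  top 5b → 0xc → call [J]
  imm: (w>>0)&0x7ffffff=0x7fffff0 (s27→-16) → #-16
  target = base 0x03a8 + off 0x10 + 4 + imm -16 = 0x03ac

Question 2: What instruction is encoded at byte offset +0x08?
dec R4

off 0x08: read cc 00 00 00 as big → 0xcc000000
  opcode bits[31:27]=0x19: dec/R
  [26:24] rd=4 = R4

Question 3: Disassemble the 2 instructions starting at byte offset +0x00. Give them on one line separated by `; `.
and R7, R5; load R7, R1

off 0x00: read 3f a0 00 00 as big → 0x3fa00000
  op=0x3fa00000>>27=0x7 ⇒ and (RR)
  rd@[26:24]=0x7 ⇒ R7
  rs@[23:21]=0x5 ⇒ R5
off 0x04: read b7 20 00 00 as big → 0xb7200000
  op=0xb7200000>>27=0x16 ⇒ load (RR)
  rd@[26:24]=0x7 ⇒ R7
  rs@[23:21]=0x1 ⇒ R1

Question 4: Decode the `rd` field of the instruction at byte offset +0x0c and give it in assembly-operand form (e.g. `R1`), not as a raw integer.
R6

off 0x0c: read fe 00 00 00 as big → 0xfe000000
  top 5b → 0x1f → neg [R]
  [26:24] rd=6 = R6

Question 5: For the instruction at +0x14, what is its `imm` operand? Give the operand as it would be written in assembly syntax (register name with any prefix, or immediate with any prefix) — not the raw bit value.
[14] e3 7c f7 42 → 0xe37cf742
  opcode bits[31:27]=0x1c: cmpi/RI
  [26:24] rd=3 = R3
  [23:0] imm=8189762 = #8189762

#8189762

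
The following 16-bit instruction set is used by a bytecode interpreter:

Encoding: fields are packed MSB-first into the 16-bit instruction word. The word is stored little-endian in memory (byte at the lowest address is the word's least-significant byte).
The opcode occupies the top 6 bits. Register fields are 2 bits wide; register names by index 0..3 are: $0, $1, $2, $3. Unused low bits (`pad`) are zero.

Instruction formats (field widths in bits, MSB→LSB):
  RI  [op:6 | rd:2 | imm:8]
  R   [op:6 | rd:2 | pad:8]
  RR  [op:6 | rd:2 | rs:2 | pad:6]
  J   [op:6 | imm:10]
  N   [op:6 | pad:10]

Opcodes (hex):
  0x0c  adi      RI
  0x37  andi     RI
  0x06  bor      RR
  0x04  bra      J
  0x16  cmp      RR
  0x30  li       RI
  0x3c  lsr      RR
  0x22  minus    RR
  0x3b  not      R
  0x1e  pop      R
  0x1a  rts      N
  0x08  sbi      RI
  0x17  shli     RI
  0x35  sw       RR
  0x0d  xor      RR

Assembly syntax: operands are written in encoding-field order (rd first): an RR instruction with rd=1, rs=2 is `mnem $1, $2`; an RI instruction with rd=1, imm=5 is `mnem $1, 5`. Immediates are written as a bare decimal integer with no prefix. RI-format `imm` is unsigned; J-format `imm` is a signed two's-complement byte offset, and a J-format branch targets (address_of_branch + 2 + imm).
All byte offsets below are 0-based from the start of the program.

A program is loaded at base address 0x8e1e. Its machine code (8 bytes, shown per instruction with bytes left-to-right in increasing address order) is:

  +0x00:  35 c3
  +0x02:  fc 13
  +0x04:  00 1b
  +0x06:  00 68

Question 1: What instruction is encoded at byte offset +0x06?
@+06  little-endian(00 68) = 0x6800
  top 6b → 0x1a → rts [N]

rts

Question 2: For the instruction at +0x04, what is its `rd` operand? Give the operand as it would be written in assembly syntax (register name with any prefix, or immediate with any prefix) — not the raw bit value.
$3

[04] 00 1b → 0x1b00
  top 6b → 0x6 → bor [RR]
  rd@[9:8]=0x3 ⇒ $3
  rs@[7:6]=0x0 ⇒ $0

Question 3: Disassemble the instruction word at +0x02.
+0x02: fc 13 ⇒ word 0x13fc (little)
  op=0x13fc>>10=0x4 ⇒ bra (J)
  imm: (w>>0)&0x3ff=0x3fc (s10→-4) → -4

bra -4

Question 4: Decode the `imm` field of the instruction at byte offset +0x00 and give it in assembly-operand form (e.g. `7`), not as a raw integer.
53

@+00  little-endian(35 c3) = 0xc335
  top 6b → 0x30 → li [RI]
  [9:8] rd=3 = $3
  [7:0] imm=53 = 53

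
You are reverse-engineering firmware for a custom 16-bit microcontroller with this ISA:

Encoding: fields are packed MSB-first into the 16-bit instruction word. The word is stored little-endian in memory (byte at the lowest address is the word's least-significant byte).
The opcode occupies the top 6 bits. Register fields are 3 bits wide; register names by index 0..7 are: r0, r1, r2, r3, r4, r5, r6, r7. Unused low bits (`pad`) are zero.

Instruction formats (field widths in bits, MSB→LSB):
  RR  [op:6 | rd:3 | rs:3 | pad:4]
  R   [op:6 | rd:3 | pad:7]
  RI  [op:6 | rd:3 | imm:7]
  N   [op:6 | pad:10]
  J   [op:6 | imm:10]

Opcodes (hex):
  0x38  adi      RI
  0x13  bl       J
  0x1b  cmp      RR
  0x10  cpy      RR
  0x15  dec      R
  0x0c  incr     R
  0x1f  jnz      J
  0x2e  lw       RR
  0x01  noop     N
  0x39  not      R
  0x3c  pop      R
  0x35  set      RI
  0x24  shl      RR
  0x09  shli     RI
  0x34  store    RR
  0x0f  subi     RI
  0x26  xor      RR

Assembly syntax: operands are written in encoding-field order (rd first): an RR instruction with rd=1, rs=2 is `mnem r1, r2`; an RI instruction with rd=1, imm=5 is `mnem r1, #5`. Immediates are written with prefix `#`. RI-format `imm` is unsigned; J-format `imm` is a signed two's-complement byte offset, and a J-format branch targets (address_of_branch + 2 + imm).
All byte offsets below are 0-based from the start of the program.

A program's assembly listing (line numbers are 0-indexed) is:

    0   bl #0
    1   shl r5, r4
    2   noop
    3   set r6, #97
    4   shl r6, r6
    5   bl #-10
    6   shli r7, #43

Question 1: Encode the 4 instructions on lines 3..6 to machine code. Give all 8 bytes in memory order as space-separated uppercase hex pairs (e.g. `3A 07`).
61 D7 60 93 F6 4F AB 27

line 3 (set): pack op=0x35:6|rd=6:3|imm=97:7 = 0xd761; little→ 61 d7
line 4 (shl): pack op=0x24:6|rd=6:3|rs=6:3|pad=0:4 = 0x9360; little→ 60 93
line 5 (bl): pack op=0x13:6|imm=-10:10 = 0x4ff6; little→ f6 4f
line 6 (shli): pack op=0x9:6|rd=7:3|imm=43:7 = 0x27ab; little→ ab 27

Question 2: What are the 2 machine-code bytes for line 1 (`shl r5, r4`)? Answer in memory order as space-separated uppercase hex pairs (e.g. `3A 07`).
line 1 (shl): pack op=0x24:6|rd=5:3|rs=4:3|pad=0:4 = 0x92c0; little→ c0 92

C0 92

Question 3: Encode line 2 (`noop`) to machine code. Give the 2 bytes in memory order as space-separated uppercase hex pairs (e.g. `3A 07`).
L2: noop op=0x1:6|pad=0:10 ⇒ 0x0400 ⇒ little 00 04

00 04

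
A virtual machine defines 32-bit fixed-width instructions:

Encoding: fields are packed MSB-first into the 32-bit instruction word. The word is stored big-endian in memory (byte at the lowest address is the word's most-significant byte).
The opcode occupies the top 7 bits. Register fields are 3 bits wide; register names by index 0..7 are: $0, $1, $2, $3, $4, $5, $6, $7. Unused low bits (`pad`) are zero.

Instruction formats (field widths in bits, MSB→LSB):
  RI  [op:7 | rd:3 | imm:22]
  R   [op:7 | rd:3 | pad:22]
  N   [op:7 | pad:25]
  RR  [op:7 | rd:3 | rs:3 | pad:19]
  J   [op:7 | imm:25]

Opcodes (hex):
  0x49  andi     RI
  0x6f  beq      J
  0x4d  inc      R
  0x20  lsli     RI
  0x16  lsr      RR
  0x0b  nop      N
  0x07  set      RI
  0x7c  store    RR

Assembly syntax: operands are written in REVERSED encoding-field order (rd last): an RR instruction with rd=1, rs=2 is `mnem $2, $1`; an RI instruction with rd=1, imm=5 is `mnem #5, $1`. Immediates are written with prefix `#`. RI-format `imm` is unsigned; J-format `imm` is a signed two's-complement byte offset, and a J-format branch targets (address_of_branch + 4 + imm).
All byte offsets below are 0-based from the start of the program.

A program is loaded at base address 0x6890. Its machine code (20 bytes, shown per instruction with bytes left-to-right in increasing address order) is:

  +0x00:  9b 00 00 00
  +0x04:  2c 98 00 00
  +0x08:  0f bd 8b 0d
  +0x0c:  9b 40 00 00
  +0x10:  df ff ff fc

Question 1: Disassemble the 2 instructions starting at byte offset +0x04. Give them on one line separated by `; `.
[04] 2c 98 00 00 → 0x2c980000
  top 7b → 0x16 → lsr [RR]
  rd: (w>>22)&0x7=0x2 → $2
  rs: (w>>19)&0x7=0x3 → $3
[08] 0f bd 8b 0d → 0x0fbd8b0d
  top 7b → 0x7 → set [RI]
  rd: (w>>22)&0x7=0x6 → $6
  imm: (w>>0)&0x3fffff=0x3d8b0d → #4033293

lsr $3, $2; set #4033293, $6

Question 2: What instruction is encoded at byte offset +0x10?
beq #-4

[10] df ff ff fc → 0xdffffffc
  op=0xdffffffc>>25=0x6f ⇒ beq (J)
  [24:0] imm=33554428 (s25→-4) = #-4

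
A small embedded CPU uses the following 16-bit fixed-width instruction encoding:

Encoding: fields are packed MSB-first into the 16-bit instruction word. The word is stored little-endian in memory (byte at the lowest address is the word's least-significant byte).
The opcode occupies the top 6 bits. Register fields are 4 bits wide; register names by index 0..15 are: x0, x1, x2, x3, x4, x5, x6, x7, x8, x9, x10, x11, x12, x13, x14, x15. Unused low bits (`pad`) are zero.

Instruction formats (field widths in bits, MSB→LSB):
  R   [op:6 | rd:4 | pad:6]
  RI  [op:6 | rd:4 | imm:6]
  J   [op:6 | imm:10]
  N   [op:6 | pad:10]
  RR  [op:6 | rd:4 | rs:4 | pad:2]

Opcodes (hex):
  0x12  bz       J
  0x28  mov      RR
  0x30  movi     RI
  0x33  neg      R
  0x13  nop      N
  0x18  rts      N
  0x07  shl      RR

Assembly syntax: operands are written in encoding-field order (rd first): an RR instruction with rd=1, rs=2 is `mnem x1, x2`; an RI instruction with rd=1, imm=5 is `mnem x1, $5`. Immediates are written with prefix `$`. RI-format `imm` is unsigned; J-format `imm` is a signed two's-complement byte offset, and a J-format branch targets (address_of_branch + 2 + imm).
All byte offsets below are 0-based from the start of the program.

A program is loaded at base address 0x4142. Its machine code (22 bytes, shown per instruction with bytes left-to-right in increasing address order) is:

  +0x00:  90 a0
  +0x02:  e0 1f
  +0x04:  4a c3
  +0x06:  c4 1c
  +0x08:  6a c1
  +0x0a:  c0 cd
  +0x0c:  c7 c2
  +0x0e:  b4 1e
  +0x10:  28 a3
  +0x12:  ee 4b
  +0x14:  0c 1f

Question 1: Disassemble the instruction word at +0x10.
off 0x10: read 28 a3 as little → 0xa328
  opcode bits[15:10]=0x28: mov/RR
  [9:6] rd=12 = x12
  [5:2] rs=10 = x10

mov x12, x10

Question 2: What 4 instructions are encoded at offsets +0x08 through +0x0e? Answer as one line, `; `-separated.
movi x5, $42; neg x7; movi x11, $7; shl x10, x13

@+08  little-endian(6a c1) = 0xc16a
  op=0xc16a>>10=0x30 ⇒ movi (RI)
  rd@[9:6]=0x5 ⇒ x5
  imm@[5:0]=0x2a ⇒ $42
@+0a  little-endian(c0 cd) = 0xcdc0
  op=0xcdc0>>10=0x33 ⇒ neg (R)
  rd@[9:6]=0x7 ⇒ x7
@+0c  little-endian(c7 c2) = 0xc2c7
  op=0xc2c7>>10=0x30 ⇒ movi (RI)
  rd@[9:6]=0xb ⇒ x11
  imm@[5:0]=0x7 ⇒ $7
@+0e  little-endian(b4 1e) = 0x1eb4
  op=0x1eb4>>10=0x7 ⇒ shl (RR)
  rd@[9:6]=0xa ⇒ x10
  rs@[5:2]=0xd ⇒ x13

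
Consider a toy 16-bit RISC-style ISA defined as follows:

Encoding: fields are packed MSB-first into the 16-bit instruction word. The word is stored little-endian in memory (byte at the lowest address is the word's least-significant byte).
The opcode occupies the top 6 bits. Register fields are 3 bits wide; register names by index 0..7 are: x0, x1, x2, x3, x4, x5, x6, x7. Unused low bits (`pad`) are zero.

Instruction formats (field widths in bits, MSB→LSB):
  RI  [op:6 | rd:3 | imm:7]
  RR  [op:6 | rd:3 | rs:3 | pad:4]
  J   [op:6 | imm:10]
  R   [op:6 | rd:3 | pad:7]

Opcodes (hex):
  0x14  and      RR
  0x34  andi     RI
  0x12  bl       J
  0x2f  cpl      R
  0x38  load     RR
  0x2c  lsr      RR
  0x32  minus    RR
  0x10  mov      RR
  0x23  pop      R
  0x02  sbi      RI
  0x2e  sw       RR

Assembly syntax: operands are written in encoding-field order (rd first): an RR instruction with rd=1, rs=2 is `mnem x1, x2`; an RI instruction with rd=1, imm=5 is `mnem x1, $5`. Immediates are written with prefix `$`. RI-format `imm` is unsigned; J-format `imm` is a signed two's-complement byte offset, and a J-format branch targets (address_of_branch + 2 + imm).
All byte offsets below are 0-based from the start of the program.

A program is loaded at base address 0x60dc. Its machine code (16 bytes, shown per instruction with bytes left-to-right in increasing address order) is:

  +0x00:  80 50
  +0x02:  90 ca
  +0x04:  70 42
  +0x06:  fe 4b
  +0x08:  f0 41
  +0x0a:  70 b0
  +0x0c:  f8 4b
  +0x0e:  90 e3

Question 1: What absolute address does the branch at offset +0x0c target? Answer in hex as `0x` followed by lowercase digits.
0x60e2

+0x0c: f8 4b ⇒ word 0x4bf8 (little)
  top 6b → 0x12 → bl [J]
  imm@[9:0]=0x3f8 (s10→-8) ⇒ $-8
  target = base 0x60dc + off 0x0c + 2 + imm -8 = 0x60e2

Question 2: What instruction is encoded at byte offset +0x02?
minus x5, x1

@+02  little-endian(90 ca) = 0xca90
  opcode bits[15:10]=0x32: minus/RR
  rd: (w>>7)&0x7=0x5 → x5
  rs: (w>>4)&0x7=0x1 → x1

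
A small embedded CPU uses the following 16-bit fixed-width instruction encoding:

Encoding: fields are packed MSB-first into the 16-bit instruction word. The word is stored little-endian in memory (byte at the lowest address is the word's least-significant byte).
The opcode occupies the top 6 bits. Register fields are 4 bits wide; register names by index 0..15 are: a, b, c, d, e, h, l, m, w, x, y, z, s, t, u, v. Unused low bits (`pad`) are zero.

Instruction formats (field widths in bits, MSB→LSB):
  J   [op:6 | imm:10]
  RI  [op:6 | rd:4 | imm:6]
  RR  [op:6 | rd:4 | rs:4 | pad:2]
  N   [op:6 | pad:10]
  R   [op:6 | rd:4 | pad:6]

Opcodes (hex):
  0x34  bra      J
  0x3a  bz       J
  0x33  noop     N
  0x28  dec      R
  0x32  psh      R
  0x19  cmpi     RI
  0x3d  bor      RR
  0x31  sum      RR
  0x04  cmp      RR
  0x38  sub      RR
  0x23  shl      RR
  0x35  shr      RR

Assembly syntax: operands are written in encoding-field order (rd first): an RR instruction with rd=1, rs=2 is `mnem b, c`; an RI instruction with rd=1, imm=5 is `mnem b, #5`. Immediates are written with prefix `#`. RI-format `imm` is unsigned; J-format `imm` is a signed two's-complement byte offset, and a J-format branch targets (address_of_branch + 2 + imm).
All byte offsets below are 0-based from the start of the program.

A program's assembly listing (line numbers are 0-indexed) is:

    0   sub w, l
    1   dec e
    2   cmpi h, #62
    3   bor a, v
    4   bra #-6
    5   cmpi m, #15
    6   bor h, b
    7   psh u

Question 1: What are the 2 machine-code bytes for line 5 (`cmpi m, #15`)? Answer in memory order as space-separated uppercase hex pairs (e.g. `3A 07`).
line 5 (cmpi): pack op=0x19:6|rd=7:4|imm=15:6 = 0x65cf; little→ cf 65

CF 65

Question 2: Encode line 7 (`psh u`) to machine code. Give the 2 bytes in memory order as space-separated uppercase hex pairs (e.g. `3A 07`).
80 CB

7. psh fields op=0x32:6|rd=14:4|pad=0:6 → word cb80h → 80 cb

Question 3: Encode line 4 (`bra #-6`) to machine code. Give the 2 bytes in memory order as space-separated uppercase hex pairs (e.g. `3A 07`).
L4: bra op=0x34:6|imm=-6:10 ⇒ 0xd3fa ⇒ little fa d3

FA D3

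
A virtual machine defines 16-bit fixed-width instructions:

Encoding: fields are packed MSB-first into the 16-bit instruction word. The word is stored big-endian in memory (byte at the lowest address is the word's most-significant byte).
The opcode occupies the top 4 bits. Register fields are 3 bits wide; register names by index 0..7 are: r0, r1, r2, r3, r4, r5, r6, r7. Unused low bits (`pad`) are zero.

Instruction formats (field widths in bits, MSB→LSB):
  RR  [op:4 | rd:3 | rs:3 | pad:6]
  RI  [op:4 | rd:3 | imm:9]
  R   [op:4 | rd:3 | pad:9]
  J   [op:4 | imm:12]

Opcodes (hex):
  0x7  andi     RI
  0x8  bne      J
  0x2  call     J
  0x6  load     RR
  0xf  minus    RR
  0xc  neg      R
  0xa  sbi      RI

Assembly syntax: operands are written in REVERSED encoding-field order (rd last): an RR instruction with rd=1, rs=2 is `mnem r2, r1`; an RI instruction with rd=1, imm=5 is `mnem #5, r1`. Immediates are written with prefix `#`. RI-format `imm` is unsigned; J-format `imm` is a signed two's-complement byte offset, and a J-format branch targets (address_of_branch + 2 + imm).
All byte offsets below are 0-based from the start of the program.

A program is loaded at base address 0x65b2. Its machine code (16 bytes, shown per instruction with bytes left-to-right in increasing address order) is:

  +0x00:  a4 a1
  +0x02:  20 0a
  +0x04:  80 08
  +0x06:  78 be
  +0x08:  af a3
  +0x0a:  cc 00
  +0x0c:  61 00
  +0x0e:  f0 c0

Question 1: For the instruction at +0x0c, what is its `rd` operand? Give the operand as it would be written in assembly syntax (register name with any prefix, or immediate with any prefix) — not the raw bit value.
r0

+0x0c: 61 00 ⇒ word 0x6100 (big)
  opcode bits[15:12]=0x6: load/RR
  rd: (w>>9)&0x7=0x0 → r0
  rs: (w>>6)&0x7=0x4 → r4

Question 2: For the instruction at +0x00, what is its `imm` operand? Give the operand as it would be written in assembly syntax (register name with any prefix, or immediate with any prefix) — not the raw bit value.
#161

+0x00: a4 a1 ⇒ word 0xa4a1 (big)
  opcode bits[15:12]=0xa: sbi/RI
  rd@[11:9]=0x2 ⇒ r2
  imm@[8:0]=0xa1 ⇒ #161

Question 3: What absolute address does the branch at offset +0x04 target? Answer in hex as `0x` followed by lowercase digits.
0x65c0

[04] 80 08 → 0x8008
  op=0x8008>>12=0x8 ⇒ bne (J)
  imm@[11:0]=0x8 ⇒ #8
  target = base 0x65b2 + off 0x04 + 2 + imm 8 = 0x65c0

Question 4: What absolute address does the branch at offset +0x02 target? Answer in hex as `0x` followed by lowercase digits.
@+02  big-endian(20 0a) = 0x200a
  top 4b → 0x2 → call [J]
  imm: (w>>0)&0xfff=0xa → #10
  target = base 0x65b2 + off 0x02 + 2 + imm 10 = 0x65c0

0x65c0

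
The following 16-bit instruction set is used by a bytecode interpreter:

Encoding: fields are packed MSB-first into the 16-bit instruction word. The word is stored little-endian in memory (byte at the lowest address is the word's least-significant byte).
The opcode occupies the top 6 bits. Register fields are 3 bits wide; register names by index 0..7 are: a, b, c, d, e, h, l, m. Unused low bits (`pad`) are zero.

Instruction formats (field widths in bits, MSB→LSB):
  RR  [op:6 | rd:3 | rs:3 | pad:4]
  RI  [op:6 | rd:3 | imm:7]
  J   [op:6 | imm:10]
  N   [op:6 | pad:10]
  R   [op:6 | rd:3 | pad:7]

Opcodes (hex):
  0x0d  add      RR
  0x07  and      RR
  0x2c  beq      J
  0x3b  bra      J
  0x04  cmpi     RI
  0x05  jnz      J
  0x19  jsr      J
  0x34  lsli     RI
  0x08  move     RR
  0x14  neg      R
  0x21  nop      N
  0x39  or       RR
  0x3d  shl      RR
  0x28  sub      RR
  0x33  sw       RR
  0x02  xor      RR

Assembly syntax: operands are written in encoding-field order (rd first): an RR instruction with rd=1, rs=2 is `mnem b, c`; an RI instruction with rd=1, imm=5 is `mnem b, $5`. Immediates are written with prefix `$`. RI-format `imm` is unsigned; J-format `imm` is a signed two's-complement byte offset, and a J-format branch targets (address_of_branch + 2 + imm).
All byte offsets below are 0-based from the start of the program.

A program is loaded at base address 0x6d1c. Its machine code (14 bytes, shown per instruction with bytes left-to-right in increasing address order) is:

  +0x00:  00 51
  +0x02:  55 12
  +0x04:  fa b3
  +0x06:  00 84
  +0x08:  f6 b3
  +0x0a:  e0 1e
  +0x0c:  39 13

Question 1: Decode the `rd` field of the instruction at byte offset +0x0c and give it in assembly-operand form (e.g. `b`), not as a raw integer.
@+0c  little-endian(39 13) = 0x1339
  top 6b → 0x4 → cmpi [RI]
  [9:7] rd=6 = l
  [6:0] imm=57 = $57

l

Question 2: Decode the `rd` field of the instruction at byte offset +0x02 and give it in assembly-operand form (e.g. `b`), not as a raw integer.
+0x02: 55 12 ⇒ word 0x1255 (little)
  opcode bits[15:10]=0x4: cmpi/RI
  rd: (w>>7)&0x7=0x4 → e
  imm: (w>>0)&0x7f=0x55 → $85

e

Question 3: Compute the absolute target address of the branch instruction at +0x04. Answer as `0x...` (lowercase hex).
0x6d1c

@+04  little-endian(fa b3) = 0xb3fa
  opcode bits[15:10]=0x2c: beq/J
  imm@[9:0]=0x3fa (s10→-6) ⇒ $-6
  target = base 0x6d1c + off 0x04 + 2 + imm -6 = 0x6d1c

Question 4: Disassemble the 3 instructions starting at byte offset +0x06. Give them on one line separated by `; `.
nop; beq $-10; and h, l

@+06  little-endian(00 84) = 0x8400
  opcode bits[15:10]=0x21: nop/N
@+08  little-endian(f6 b3) = 0xb3f6
  opcode bits[15:10]=0x2c: beq/J
  [9:0] imm=1014 (s10→-10) = $-10
@+0a  little-endian(e0 1e) = 0x1ee0
  opcode bits[15:10]=0x7: and/RR
  [9:7] rd=5 = h
  [6:4] rs=6 = l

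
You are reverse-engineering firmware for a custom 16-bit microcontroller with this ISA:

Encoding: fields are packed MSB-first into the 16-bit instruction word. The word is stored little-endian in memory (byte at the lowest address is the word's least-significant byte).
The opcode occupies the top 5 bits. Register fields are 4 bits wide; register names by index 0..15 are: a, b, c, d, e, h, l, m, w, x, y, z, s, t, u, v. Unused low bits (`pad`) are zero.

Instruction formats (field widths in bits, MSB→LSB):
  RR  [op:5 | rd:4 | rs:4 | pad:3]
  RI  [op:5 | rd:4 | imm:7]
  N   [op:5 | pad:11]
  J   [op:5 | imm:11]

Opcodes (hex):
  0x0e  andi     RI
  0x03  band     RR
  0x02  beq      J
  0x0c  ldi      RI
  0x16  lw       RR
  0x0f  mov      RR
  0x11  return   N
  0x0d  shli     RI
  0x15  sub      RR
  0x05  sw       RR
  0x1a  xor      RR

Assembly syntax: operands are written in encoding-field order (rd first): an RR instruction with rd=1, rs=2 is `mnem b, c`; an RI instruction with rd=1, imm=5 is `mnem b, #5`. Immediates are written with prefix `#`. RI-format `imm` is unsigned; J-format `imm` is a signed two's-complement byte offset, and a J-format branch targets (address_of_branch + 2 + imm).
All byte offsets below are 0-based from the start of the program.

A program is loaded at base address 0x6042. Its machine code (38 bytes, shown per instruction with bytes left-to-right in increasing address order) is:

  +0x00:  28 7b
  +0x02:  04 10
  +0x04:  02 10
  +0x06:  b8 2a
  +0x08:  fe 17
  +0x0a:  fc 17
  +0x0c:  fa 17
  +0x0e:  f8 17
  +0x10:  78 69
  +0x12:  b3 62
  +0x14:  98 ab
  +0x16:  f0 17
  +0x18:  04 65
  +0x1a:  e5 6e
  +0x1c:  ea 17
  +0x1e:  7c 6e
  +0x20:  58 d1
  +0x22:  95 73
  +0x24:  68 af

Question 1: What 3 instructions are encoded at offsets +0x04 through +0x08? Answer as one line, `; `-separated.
beq #2; sw h, m; beq #-2

off 0x04: read 02 10 as little → 0x1002
  top 5b → 0x2 → beq [J]
  imm: (w>>0)&0x7ff=0x2 → #2
off 0x06: read b8 2a as little → 0x2ab8
  top 5b → 0x5 → sw [RR]
  rd: (w>>7)&0xf=0x5 → h
  rs: (w>>3)&0xf=0x7 → m
off 0x08: read fe 17 as little → 0x17fe
  top 5b → 0x2 → beq [J]
  imm: (w>>0)&0x7ff=0x7fe (s11→-2) → #-2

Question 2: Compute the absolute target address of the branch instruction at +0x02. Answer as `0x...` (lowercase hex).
off 0x02: read 04 10 as little → 0x1004
  opcode bits[15:11]=0x2: beq/J
  imm: (w>>0)&0x7ff=0x4 → #4
  target = base 0x6042 + off 0x02 + 2 + imm 4 = 0x604a

0x604a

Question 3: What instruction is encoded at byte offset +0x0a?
beq #-4

+0x0a: fc 17 ⇒ word 0x17fc (little)
  top 5b → 0x2 → beq [J]
  imm@[10:0]=0x7fc (s11→-4) ⇒ #-4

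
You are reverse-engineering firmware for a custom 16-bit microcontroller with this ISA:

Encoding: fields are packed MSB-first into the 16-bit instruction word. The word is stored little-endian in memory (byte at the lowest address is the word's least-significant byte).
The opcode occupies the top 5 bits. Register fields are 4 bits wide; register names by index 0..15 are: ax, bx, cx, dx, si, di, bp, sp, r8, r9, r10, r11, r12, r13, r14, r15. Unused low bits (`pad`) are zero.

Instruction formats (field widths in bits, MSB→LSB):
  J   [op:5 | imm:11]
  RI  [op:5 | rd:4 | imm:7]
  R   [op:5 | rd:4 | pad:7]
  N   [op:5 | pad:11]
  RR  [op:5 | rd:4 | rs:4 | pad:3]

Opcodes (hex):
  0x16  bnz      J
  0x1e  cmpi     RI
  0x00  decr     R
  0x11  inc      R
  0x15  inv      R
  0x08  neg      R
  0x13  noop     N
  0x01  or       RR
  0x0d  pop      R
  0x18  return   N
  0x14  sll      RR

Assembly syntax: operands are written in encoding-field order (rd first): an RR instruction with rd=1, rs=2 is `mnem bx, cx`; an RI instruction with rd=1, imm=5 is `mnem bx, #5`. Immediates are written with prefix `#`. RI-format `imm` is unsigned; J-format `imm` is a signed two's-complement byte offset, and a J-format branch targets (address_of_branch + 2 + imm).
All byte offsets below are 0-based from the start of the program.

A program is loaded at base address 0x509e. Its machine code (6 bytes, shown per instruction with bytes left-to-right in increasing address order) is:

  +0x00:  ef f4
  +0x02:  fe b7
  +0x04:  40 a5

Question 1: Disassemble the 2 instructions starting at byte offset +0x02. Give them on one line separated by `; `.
bnz #-2; sll r10, r8

off 0x02: read fe b7 as little → 0xb7fe
  top 5b → 0x16 → bnz [J]
  [10:0] imm=2046 (s11→-2) = #-2
off 0x04: read 40 a5 as little → 0xa540
  top 5b → 0x14 → sll [RR]
  [10:7] rd=10 = r10
  [6:3] rs=8 = r8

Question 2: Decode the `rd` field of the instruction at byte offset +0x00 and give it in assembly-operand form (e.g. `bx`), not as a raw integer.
r9

off 0x00: read ef f4 as little → 0xf4ef
  opcode bits[15:11]=0x1e: cmpi/RI
  rd: (w>>7)&0xf=0x9 → r9
  imm: (w>>0)&0x7f=0x6f → #111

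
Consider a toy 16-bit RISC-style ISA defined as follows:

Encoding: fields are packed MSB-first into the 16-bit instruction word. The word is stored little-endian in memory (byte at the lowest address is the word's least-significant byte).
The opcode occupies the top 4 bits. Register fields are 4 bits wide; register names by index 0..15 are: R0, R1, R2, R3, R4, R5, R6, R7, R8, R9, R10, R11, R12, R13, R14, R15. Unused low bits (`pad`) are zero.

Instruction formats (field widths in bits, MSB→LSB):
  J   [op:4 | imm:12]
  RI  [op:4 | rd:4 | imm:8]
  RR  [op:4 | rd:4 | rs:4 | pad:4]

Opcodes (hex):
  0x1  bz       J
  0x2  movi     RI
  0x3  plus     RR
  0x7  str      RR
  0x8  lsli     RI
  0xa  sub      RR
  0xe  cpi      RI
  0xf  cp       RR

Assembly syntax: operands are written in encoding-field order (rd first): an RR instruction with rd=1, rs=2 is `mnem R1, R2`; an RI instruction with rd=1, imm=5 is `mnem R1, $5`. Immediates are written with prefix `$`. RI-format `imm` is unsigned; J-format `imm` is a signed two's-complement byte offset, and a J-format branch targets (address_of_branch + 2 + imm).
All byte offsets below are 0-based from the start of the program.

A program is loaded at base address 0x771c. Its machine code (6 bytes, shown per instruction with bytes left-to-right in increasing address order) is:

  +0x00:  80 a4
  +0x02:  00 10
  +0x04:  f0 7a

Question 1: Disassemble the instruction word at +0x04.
[04] f0 7a → 0x7af0
  top 4b → 0x7 → str [RR]
  [11:8] rd=10 = R10
  [7:4] rs=15 = R15

str R10, R15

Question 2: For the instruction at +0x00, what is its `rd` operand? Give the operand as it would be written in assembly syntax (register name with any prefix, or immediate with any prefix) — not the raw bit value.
[00] 80 a4 → 0xa480
  top 4b → 0xa → sub [RR]
  [11:8] rd=4 = R4
  [7:4] rs=8 = R8

R4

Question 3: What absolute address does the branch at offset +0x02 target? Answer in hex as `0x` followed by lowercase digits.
@+02  little-endian(00 10) = 0x1000
  opcode bits[15:12]=0x1: bz/J
  imm@[11:0]=0x0 ⇒ $0
  target = base 0x771c + off 0x02 + 2 + imm 0 = 0x7720

0x7720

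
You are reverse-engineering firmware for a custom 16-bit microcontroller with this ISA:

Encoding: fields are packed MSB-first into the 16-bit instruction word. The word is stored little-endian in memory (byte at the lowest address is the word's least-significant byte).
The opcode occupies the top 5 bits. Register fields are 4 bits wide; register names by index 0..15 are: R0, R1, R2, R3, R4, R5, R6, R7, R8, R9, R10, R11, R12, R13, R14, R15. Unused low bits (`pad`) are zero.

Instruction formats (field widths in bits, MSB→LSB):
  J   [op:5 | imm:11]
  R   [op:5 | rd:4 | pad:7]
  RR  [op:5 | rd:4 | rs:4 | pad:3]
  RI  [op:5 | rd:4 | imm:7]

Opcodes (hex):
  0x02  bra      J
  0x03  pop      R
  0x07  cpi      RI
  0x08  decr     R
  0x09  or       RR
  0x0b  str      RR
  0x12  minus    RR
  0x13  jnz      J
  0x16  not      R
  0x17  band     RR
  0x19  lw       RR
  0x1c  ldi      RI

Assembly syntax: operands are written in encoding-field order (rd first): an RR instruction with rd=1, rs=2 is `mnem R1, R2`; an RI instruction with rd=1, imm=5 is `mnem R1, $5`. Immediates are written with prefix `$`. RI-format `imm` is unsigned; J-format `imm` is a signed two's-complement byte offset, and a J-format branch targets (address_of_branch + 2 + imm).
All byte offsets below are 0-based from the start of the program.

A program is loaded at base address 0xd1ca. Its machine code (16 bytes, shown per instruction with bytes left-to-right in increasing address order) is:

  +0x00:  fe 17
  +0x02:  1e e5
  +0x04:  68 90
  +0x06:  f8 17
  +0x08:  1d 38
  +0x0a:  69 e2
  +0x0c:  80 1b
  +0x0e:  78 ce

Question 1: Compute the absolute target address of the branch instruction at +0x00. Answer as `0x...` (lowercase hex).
@+00  little-endian(fe 17) = 0x17fe
  opcode bits[15:11]=0x2: bra/J
  [10:0] imm=2046 (s11→-2) = $-2
  target = base 0xd1ca + off 0x00 + 2 + imm -2 = 0xd1ca

0xd1ca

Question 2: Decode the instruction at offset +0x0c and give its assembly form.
pop R7

[0c] 80 1b → 0x1b80
  top 5b → 0x3 → pop [R]
  [10:7] rd=7 = R7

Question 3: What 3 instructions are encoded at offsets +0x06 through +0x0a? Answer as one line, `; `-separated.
bra $-8; cpi R0, $29; ldi R4, $105

[06] f8 17 → 0x17f8
  opcode bits[15:11]=0x2: bra/J
  imm: (w>>0)&0x7ff=0x7f8 (s11→-8) → $-8
[08] 1d 38 → 0x381d
  opcode bits[15:11]=0x7: cpi/RI
  rd: (w>>7)&0xf=0x0 → R0
  imm: (w>>0)&0x7f=0x1d → $29
[0a] 69 e2 → 0xe269
  opcode bits[15:11]=0x1c: ldi/RI
  rd: (w>>7)&0xf=0x4 → R4
  imm: (w>>0)&0x7f=0x69 → $105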